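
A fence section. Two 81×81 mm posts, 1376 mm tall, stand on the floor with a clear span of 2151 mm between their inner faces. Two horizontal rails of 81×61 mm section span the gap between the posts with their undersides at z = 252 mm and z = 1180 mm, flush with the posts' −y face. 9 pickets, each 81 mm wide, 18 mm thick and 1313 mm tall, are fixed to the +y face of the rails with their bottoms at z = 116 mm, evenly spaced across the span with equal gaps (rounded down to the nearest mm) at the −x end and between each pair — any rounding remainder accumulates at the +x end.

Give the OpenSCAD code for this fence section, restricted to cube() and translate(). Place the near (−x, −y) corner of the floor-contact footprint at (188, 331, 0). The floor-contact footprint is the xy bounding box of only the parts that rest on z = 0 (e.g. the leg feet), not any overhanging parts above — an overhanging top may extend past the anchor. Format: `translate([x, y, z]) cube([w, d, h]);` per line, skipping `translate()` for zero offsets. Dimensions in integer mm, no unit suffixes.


translate([188, 331, 0]) cube([81, 81, 1376]);
translate([2420, 331, 0]) cube([81, 81, 1376]);
translate([269, 331, 252]) cube([2151, 81, 61]);
translate([269, 331, 1180]) cube([2151, 81, 61]);
translate([411, 412, 116]) cube([81, 18, 1313]);
translate([634, 412, 116]) cube([81, 18, 1313]);
translate([857, 412, 116]) cube([81, 18, 1313]);
translate([1080, 412, 116]) cube([81, 18, 1313]);
translate([1303, 412, 116]) cube([81, 18, 1313]);
translate([1526, 412, 116]) cube([81, 18, 1313]);
translate([1749, 412, 116]) cube([81, 18, 1313]);
translate([1972, 412, 116]) cube([81, 18, 1313]);
translate([2195, 412, 116]) cube([81, 18, 1313]);


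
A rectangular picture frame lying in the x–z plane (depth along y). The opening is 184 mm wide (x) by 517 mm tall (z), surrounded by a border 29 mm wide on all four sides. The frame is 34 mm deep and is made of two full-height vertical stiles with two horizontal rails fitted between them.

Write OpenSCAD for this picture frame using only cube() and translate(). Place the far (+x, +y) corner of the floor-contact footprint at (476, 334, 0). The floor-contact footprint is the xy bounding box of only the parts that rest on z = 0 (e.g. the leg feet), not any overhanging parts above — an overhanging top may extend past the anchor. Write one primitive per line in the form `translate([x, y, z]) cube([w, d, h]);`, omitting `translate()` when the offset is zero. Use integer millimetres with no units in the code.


translate([234, 300, 0]) cube([29, 34, 575]);
translate([447, 300, 0]) cube([29, 34, 575]);
translate([263, 300, 0]) cube([184, 34, 29]);
translate([263, 300, 546]) cube([184, 34, 29]);


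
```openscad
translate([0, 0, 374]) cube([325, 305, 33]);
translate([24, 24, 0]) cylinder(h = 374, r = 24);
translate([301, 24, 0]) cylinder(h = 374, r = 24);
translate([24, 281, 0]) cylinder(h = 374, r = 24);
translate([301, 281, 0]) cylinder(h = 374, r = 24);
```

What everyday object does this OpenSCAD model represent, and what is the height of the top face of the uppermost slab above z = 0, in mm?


A stool. The seat height is 407 mm.

A 325×305×33 slab at z = 374 on four corner cylinders — a stool. The seat top is 374 + 33 = 407 mm.


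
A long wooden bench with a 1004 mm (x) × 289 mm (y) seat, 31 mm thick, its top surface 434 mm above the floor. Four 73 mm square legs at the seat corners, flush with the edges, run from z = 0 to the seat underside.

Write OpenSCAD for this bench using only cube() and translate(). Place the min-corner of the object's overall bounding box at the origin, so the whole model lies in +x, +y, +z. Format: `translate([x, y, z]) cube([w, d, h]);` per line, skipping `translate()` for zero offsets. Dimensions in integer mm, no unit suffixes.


// leg_h = 434 − 31 = 403
translate([0, 0, 403]) cube([1004, 289, 31]);
cube([73, 73, 403]);
translate([0, 216, 0]) cube([73, 73, 403]);
translate([931, 0, 0]) cube([73, 73, 403]);
translate([931, 216, 0]) cube([73, 73, 403]);


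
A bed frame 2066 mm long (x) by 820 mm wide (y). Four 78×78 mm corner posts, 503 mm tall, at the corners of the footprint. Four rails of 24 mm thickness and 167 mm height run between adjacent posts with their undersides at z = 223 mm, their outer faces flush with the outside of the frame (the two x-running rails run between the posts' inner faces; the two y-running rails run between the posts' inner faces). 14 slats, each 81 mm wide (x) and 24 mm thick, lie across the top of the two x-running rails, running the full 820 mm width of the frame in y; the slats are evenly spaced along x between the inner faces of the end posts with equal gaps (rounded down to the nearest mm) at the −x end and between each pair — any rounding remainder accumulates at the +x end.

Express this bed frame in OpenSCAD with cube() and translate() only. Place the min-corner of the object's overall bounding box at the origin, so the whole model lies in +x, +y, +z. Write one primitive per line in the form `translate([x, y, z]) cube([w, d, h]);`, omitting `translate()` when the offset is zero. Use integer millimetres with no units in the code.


cube([78, 78, 503]);
translate([0, 742, 0]) cube([78, 78, 503]);
translate([1988, 0, 0]) cube([78, 78, 503]);
translate([1988, 742, 0]) cube([78, 78, 503]);
translate([78, 0, 223]) cube([1910, 24, 167]);
translate([78, 796, 223]) cube([1910, 24, 167]);
translate([0, 78, 223]) cube([24, 664, 167]);
translate([2042, 78, 223]) cube([24, 664, 167]);
translate([129, 0, 390]) cube([81, 820, 24]);
translate([261, 0, 390]) cube([81, 820, 24]);
translate([393, 0, 390]) cube([81, 820, 24]);
translate([525, 0, 390]) cube([81, 820, 24]);
translate([657, 0, 390]) cube([81, 820, 24]);
translate([789, 0, 390]) cube([81, 820, 24]);
translate([921, 0, 390]) cube([81, 820, 24]);
translate([1053, 0, 390]) cube([81, 820, 24]);
translate([1185, 0, 390]) cube([81, 820, 24]);
translate([1317, 0, 390]) cube([81, 820, 24]);
translate([1449, 0, 390]) cube([81, 820, 24]);
translate([1581, 0, 390]) cube([81, 820, 24]);
translate([1713, 0, 390]) cube([81, 820, 24]);
translate([1845, 0, 390]) cube([81, 820, 24]);


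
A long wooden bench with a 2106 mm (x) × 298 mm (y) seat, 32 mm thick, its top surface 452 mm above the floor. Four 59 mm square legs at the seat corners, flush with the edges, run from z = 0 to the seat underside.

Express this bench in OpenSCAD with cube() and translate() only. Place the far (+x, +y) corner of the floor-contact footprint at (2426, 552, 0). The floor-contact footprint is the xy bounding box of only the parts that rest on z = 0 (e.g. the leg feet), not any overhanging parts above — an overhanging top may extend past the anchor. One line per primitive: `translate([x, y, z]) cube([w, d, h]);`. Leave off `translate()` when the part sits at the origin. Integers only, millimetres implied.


// leg_h = 452 − 32 = 420
translate([320, 254, 420]) cube([2106, 298, 32]);
translate([320, 254, 0]) cube([59, 59, 420]);
translate([320, 493, 0]) cube([59, 59, 420]);
translate([2367, 254, 0]) cube([59, 59, 420]);
translate([2367, 493, 0]) cube([59, 59, 420]);


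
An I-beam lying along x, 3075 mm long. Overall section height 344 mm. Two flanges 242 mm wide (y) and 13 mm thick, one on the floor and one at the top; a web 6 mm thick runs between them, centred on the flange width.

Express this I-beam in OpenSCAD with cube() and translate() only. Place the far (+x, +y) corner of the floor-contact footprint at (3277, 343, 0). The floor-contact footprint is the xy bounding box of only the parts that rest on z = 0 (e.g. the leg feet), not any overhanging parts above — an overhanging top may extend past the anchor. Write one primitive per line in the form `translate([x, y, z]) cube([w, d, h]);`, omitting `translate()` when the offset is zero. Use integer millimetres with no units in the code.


translate([202, 101, 0]) cube([3075, 242, 13]);
translate([202, 219, 13]) cube([3075, 6, 318]);
translate([202, 101, 331]) cube([3075, 242, 13]);


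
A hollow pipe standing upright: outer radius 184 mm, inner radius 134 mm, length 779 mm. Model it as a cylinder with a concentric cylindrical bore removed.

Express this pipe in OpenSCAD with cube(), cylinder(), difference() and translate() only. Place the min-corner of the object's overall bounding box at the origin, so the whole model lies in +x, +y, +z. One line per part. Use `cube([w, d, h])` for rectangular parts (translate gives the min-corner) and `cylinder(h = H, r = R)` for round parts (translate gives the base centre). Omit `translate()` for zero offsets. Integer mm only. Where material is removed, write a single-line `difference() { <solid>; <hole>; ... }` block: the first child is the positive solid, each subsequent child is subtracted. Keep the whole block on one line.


difference() { translate([184, 184, 0]) cylinder(h = 779, r = 184); translate([184, 184, 0]) cylinder(h = 779, r = 134); }


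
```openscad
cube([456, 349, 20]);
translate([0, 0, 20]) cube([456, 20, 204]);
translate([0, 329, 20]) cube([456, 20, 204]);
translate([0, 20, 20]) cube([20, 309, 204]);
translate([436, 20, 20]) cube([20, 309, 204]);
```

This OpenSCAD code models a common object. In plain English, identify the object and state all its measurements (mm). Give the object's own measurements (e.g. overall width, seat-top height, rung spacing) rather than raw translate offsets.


An open-topped rectangular box: outside dimensions 456×349×224 mm, with a uniform wall and base thickness of 20 mm. The base is a full 456×349 slab on the floor; four walls sit on top of the base. The front and back walls (the −y and +y sides) span the full width; the two side walls fit between them.


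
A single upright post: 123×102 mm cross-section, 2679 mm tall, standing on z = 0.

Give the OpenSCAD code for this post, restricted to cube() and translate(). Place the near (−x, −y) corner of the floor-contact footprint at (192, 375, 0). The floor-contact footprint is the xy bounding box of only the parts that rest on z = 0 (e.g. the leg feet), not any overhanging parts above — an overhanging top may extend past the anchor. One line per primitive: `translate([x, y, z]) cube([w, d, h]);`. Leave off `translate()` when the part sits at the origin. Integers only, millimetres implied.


translate([192, 375, 0]) cube([123, 102, 2679]);


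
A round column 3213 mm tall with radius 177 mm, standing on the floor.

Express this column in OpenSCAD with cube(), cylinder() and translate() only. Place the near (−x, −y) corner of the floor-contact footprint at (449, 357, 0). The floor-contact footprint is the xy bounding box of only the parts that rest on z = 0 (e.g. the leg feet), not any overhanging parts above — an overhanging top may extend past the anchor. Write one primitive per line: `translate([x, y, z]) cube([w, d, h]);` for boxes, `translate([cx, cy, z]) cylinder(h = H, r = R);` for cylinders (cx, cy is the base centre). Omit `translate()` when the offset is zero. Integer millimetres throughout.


translate([626, 534, 0]) cylinder(h = 3213, r = 177);


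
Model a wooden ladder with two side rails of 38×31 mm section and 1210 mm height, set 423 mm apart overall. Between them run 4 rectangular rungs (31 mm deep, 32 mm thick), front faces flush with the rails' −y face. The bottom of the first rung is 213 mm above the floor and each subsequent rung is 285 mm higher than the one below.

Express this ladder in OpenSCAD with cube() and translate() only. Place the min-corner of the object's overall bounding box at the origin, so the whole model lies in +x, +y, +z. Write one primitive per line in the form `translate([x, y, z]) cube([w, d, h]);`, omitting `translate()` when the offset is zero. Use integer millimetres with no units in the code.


cube([38, 31, 1210]);
translate([385, 0, 0]) cube([38, 31, 1210]);
translate([38, 0, 213]) cube([347, 31, 32]);
translate([38, 0, 498]) cube([347, 31, 32]);
translate([38, 0, 783]) cube([347, 31, 32]);
translate([38, 0, 1068]) cube([347, 31, 32]);


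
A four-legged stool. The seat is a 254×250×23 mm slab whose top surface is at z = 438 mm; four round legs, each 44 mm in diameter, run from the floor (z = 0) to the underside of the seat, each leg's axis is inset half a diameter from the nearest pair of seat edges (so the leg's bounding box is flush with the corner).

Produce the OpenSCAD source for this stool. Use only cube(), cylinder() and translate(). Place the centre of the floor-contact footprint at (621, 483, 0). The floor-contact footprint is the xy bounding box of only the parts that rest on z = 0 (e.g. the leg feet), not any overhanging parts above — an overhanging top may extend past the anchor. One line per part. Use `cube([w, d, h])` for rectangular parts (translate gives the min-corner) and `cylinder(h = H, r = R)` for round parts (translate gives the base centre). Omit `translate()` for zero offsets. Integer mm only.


translate([494, 358, 415]) cube([254, 250, 23]);
translate([516, 380, 0]) cylinder(h = 415, r = 22);
translate([726, 380, 0]) cylinder(h = 415, r = 22);
translate([516, 586, 0]) cylinder(h = 415, r = 22);
translate([726, 586, 0]) cylinder(h = 415, r = 22);


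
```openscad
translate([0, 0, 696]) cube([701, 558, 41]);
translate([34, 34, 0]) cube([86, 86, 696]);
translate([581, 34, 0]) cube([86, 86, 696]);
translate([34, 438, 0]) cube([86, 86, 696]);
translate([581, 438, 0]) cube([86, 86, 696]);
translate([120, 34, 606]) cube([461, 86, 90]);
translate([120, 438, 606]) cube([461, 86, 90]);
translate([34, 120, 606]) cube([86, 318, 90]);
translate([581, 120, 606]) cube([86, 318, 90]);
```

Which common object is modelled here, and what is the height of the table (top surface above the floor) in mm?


A table. The table height is 737 mm.

A 701×558×41 slab sits at z = 696 on four 86 mm square posts — a table. The top surface is at 696 + 41 = 737 mm.


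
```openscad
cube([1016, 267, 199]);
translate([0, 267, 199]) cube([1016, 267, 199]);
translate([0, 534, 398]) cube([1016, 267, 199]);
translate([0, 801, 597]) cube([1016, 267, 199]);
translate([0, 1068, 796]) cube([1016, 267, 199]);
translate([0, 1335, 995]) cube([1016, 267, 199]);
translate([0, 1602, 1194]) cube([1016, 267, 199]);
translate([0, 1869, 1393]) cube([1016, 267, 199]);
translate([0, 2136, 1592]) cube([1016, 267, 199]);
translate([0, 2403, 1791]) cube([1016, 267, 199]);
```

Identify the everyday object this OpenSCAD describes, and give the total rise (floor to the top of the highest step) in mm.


A staircase. The total rise is 1990 mm.

10 identical blocks, each offset up and back from the previous — a staircase. Each step is 199 mm tall and there are 10 of them, so the total rise is 10 × 199 = 1990 mm.


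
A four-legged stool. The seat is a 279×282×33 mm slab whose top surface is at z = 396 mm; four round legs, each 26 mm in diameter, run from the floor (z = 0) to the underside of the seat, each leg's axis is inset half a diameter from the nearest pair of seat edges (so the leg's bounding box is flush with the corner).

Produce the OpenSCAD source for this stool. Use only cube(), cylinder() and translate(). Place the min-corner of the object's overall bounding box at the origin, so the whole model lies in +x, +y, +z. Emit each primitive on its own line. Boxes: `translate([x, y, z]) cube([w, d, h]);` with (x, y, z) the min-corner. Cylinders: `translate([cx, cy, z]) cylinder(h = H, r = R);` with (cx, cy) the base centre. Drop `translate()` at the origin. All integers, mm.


translate([0, 0, 363]) cube([279, 282, 33]);
translate([13, 13, 0]) cylinder(h = 363, r = 13);
translate([266, 13, 0]) cylinder(h = 363, r = 13);
translate([13, 269, 0]) cylinder(h = 363, r = 13);
translate([266, 269, 0]) cylinder(h = 363, r = 13);


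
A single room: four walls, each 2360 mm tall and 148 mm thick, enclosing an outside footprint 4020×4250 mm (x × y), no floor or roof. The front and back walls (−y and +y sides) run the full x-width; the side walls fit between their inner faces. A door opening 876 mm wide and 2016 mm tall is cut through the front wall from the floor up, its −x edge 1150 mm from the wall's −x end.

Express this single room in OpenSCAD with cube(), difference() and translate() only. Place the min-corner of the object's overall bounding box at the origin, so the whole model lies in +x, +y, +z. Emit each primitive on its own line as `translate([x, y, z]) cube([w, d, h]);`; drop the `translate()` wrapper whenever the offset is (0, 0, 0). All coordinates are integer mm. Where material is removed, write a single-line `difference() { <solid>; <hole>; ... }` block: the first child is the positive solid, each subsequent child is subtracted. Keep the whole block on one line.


difference() { cube([4020, 148, 2360]); translate([1150, 0, 0]) cube([876, 148, 2016]); }
translate([0, 4102, 0]) cube([4020, 148, 2360]);
translate([0, 148, 0]) cube([148, 3954, 2360]);
translate([3872, 148, 0]) cube([148, 3954, 2360]);


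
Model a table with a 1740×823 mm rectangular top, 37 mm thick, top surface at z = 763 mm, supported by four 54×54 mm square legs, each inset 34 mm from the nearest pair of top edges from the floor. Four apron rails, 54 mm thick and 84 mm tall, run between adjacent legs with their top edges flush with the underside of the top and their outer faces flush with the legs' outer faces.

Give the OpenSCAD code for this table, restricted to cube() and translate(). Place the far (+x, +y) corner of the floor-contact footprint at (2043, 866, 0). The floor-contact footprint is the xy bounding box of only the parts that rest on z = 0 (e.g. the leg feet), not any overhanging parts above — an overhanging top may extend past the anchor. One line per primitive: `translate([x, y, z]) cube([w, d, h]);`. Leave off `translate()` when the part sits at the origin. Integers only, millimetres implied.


translate([337, 77, 726]) cube([1740, 823, 37]);
translate([371, 111, 0]) cube([54, 54, 726]);
translate([1989, 111, 0]) cube([54, 54, 726]);
translate([371, 812, 0]) cube([54, 54, 726]);
translate([1989, 812, 0]) cube([54, 54, 726]);
translate([425, 111, 642]) cube([1564, 54, 84]);
translate([425, 812, 642]) cube([1564, 54, 84]);
translate([371, 165, 642]) cube([54, 647, 84]);
translate([1989, 165, 642]) cube([54, 647, 84]);


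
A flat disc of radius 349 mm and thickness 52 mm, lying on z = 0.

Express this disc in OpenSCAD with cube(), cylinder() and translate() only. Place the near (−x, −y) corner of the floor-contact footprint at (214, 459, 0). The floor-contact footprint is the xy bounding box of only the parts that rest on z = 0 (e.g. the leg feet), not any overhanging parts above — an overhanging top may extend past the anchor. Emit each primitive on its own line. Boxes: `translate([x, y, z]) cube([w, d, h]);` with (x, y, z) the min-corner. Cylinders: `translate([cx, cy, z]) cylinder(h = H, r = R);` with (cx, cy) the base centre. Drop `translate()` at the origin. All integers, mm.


translate([563, 808, 0]) cylinder(h = 52, r = 349);


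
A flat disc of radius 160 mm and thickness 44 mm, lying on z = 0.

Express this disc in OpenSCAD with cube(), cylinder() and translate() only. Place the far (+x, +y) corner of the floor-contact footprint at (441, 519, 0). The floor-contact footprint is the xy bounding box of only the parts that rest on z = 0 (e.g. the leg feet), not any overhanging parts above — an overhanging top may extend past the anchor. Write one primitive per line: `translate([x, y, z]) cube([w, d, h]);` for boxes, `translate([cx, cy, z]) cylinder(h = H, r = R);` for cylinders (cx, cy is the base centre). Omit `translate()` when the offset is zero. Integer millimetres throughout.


translate([281, 359, 0]) cylinder(h = 44, r = 160);


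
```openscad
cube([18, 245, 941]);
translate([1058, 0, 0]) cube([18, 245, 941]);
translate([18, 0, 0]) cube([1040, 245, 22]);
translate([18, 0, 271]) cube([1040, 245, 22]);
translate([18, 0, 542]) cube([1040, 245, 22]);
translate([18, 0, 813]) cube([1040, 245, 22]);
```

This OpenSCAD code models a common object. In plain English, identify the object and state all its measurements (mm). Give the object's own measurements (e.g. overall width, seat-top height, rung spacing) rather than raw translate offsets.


An open bookshelf. Two side panels, each 18 mm thick, 245 mm deep and 941 mm tall, stand 1076 mm apart (outside-to-outside). Between them sit 4 shelves, each 22 mm thick and 245 mm deep, spanning the full gap between the sides. The bottom shelf rests on the floor (its underside at z = 0) and the clear gap between one shelf's top and the next shelf's underside is 249 mm.


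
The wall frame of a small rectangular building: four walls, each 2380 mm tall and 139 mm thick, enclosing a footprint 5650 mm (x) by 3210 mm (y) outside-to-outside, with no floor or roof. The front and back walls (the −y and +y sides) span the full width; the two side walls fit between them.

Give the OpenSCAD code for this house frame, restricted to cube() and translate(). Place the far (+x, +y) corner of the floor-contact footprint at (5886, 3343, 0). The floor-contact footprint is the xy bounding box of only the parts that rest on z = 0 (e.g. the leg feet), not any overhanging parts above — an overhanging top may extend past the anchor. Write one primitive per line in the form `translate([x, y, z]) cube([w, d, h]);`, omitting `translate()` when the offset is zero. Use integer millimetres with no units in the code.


translate([236, 133, 0]) cube([5650, 139, 2380]);
translate([236, 3204, 0]) cube([5650, 139, 2380]);
translate([236, 272, 0]) cube([139, 2932, 2380]);
translate([5747, 272, 0]) cube([139, 2932, 2380]);


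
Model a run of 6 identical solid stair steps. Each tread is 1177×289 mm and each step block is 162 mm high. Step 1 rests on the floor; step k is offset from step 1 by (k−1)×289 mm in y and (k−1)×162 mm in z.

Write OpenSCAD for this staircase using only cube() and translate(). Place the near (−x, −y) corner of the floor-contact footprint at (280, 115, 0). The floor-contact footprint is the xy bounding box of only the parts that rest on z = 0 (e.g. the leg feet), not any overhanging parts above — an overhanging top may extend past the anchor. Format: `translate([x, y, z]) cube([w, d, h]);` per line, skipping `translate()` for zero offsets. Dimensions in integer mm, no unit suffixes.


translate([280, 115, 0]) cube([1177, 289, 162]);
translate([280, 404, 162]) cube([1177, 289, 162]);
translate([280, 693, 324]) cube([1177, 289, 162]);
translate([280, 982, 486]) cube([1177, 289, 162]);
translate([280, 1271, 648]) cube([1177, 289, 162]);
translate([280, 1560, 810]) cube([1177, 289, 162]);


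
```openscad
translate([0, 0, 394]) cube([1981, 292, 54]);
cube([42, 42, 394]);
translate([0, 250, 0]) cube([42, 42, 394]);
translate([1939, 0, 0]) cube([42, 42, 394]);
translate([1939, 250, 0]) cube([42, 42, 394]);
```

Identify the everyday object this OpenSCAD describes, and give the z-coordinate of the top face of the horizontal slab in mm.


A bench. The seat-top height is 448 mm.

A long slab on four corner posts — a bench. The slab sits at z = 394 with thickness 54, so the top is 394 + 54 = 448 mm.


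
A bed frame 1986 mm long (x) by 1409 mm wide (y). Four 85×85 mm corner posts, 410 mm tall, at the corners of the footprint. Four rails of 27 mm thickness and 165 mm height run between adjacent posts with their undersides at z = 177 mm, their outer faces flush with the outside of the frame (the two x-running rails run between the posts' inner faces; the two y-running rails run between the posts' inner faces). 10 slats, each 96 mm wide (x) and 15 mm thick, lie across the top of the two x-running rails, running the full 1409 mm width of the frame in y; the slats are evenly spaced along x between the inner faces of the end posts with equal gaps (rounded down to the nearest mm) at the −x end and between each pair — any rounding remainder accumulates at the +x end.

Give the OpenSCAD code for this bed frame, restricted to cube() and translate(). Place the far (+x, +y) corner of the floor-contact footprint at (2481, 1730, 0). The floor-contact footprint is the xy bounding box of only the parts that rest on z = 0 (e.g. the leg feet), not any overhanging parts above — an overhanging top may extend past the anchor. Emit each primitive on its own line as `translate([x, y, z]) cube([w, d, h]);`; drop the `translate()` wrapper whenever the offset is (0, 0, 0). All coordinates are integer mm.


translate([495, 321, 0]) cube([85, 85, 410]);
translate([495, 1645, 0]) cube([85, 85, 410]);
translate([2396, 321, 0]) cube([85, 85, 410]);
translate([2396, 1645, 0]) cube([85, 85, 410]);
translate([580, 321, 177]) cube([1816, 27, 165]);
translate([580, 1703, 177]) cube([1816, 27, 165]);
translate([495, 406, 177]) cube([27, 1239, 165]);
translate([2454, 406, 177]) cube([27, 1239, 165]);
translate([657, 321, 342]) cube([96, 1409, 15]);
translate([830, 321, 342]) cube([96, 1409, 15]);
translate([1003, 321, 342]) cube([96, 1409, 15]);
translate([1176, 321, 342]) cube([96, 1409, 15]);
translate([1349, 321, 342]) cube([96, 1409, 15]);
translate([1522, 321, 342]) cube([96, 1409, 15]);
translate([1695, 321, 342]) cube([96, 1409, 15]);
translate([1868, 321, 342]) cube([96, 1409, 15]);
translate([2041, 321, 342]) cube([96, 1409, 15]);
translate([2214, 321, 342]) cube([96, 1409, 15]);


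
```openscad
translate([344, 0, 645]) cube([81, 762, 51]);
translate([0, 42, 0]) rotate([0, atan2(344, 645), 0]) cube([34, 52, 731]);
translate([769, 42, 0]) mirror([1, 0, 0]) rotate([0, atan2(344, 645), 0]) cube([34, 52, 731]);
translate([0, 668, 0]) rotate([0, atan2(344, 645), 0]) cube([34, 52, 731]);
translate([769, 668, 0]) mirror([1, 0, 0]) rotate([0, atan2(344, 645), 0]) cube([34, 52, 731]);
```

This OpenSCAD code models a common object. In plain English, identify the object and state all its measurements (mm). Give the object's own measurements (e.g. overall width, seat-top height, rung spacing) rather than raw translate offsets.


A sawhorse. A 81×762×51 mm beam (x, y, z) sits on two A-frame leg pairs. Each pair is two raked legs of 34×52 mm section (52 mm along y) splaying symmetrically in x. Each leg rises 645 mm vertically over 344 mm of horizontal reach and is 731 mm long along its own axis. Every leg's outer bottom edge rests on the floor and its outer top edge meets a bottom edge of the beam — the left legs (tilting toward +x) meet the beam's −x bottom edge, the right legs (their mirror images, tilting toward −x) meet its +x bottom edge — so the leg tops tuck under the beam, the beam's underside is 645 mm above the floor, and the feet are 769 mm apart outside-to-outside with the beam centred between them. The two leg pairs are set in 42 mm from either end of the beam.


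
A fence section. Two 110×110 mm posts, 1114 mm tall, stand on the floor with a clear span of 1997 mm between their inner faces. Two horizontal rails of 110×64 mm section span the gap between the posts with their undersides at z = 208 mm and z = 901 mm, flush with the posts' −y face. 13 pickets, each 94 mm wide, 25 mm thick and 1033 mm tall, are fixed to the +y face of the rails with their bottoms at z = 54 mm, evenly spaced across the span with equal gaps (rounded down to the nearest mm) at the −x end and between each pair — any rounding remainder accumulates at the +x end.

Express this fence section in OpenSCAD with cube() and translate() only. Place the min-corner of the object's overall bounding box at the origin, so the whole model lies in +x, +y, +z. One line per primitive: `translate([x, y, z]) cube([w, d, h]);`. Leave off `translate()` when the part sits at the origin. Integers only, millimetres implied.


cube([110, 110, 1114]);
translate([2107, 0, 0]) cube([110, 110, 1114]);
translate([110, 0, 208]) cube([1997, 110, 64]);
translate([110, 0, 901]) cube([1997, 110, 64]);
translate([165, 110, 54]) cube([94, 25, 1033]);
translate([314, 110, 54]) cube([94, 25, 1033]);
translate([463, 110, 54]) cube([94, 25, 1033]);
translate([612, 110, 54]) cube([94, 25, 1033]);
translate([761, 110, 54]) cube([94, 25, 1033]);
translate([910, 110, 54]) cube([94, 25, 1033]);
translate([1059, 110, 54]) cube([94, 25, 1033]);
translate([1208, 110, 54]) cube([94, 25, 1033]);
translate([1357, 110, 54]) cube([94, 25, 1033]);
translate([1506, 110, 54]) cube([94, 25, 1033]);
translate([1655, 110, 54]) cube([94, 25, 1033]);
translate([1804, 110, 54]) cube([94, 25, 1033]);
translate([1953, 110, 54]) cube([94, 25, 1033]);


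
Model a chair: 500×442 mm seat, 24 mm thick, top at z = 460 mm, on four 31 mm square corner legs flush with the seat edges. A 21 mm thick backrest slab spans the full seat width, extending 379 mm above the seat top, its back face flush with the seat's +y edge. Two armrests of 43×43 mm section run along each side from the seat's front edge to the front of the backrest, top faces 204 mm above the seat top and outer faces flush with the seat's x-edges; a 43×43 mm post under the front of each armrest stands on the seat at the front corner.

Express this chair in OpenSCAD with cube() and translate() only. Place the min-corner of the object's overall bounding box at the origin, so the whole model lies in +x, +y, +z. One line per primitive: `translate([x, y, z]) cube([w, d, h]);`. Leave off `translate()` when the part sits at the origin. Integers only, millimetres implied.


translate([0, 0, 436]) cube([500, 442, 24]);
cube([31, 31, 436]);
translate([469, 0, 0]) cube([31, 31, 436]);
translate([0, 411, 0]) cube([31, 31, 436]);
translate([469, 411, 0]) cube([31, 31, 436]);
translate([0, 421, 460]) cube([500, 21, 379]);
translate([0, 0, 621]) cube([43, 421, 43]);
translate([457, 0, 621]) cube([43, 421, 43]);
translate([0, 0, 460]) cube([43, 43, 161]);
translate([457, 0, 460]) cube([43, 43, 161]);


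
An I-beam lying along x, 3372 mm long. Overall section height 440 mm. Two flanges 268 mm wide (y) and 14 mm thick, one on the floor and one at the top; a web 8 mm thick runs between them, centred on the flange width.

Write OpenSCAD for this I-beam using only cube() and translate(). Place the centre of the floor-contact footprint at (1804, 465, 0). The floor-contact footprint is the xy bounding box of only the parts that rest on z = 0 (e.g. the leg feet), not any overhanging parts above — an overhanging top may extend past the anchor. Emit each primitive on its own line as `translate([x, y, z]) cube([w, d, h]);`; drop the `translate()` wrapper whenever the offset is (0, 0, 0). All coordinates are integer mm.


translate([118, 331, 0]) cube([3372, 268, 14]);
translate([118, 461, 14]) cube([3372, 8, 412]);
translate([118, 331, 426]) cube([3372, 268, 14]);


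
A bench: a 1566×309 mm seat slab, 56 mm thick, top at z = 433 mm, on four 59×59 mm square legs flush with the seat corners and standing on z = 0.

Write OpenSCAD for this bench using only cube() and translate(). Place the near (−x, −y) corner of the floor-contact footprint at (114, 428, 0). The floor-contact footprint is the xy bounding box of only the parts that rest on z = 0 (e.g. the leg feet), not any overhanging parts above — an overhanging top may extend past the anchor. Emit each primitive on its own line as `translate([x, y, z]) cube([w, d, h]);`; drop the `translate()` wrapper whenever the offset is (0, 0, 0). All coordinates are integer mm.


translate([114, 428, 377]) cube([1566, 309, 56]);
translate([114, 428, 0]) cube([59, 59, 377]);
translate([114, 678, 0]) cube([59, 59, 377]);
translate([1621, 428, 0]) cube([59, 59, 377]);
translate([1621, 678, 0]) cube([59, 59, 377]);


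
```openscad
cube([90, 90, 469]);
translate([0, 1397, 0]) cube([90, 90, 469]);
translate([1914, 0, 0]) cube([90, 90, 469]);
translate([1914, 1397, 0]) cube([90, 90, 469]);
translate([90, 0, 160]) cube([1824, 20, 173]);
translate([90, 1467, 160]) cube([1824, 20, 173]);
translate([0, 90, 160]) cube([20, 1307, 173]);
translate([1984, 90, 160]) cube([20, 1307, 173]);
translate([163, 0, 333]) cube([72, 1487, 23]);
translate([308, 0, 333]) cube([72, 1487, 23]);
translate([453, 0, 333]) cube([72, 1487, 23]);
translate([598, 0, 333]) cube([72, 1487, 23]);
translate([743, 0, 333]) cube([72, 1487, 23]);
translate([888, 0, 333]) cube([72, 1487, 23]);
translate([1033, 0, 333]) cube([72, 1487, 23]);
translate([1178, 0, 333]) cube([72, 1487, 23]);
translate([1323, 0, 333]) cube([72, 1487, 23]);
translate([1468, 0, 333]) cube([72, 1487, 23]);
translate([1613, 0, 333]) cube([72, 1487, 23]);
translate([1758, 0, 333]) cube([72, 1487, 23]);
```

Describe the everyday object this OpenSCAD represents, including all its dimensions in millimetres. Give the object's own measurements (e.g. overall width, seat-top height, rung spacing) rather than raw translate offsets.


A bed frame 2004 mm long (x) by 1487 mm wide (y). Four 90×90 mm corner posts, 469 mm tall, at the corners of the footprint. Four rails of 20 mm thickness and 173 mm height run between adjacent posts with their undersides at z = 160 mm, their outer faces flush with the outside of the frame (the two x-running rails run between the posts' inner faces; the two y-running rails run between the posts' inner faces). 12 slats, each 72 mm wide (x) and 23 mm thick, lie across the top of the two x-running rails, running the full 1487 mm width of the frame in y; along x they sit between the end posts with a 73 mm gap after the −x posts and between neighbouring slats, leaving 84 mm before the +x posts.


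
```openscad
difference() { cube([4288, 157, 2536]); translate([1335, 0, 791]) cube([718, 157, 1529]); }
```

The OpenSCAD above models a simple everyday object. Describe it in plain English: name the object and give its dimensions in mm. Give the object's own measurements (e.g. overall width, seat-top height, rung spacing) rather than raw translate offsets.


A wall 4288 mm long (x), 157 mm thick (y), 2536 mm tall, with a rectangular window opening cut through it. The opening is 718 mm wide and 1529 mm tall; its sill is at z = 791 mm and its near (−x) edge is 1335 mm from the wall's −x end. The opening passes through the full wall thickness.


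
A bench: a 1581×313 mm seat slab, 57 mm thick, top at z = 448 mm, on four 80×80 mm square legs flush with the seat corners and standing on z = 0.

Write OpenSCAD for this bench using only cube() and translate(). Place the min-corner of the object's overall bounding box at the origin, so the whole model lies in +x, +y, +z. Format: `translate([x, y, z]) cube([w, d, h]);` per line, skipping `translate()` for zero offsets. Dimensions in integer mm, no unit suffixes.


translate([0, 0, 391]) cube([1581, 313, 57]);
cube([80, 80, 391]);
translate([0, 233, 0]) cube([80, 80, 391]);
translate([1501, 0, 0]) cube([80, 80, 391]);
translate([1501, 233, 0]) cube([80, 80, 391]);


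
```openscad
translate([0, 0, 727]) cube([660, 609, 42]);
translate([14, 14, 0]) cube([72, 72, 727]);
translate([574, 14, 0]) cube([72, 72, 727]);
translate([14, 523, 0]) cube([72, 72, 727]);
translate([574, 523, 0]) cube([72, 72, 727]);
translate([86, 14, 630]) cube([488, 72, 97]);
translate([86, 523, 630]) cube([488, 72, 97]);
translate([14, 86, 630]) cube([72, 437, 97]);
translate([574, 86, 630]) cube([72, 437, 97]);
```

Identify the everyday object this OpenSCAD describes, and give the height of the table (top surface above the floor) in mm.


A table. The table height is 769 mm.

A 660×609×42 slab sits at z = 727 on four 72 mm square posts — a table. The top surface is at 727 + 42 = 769 mm.


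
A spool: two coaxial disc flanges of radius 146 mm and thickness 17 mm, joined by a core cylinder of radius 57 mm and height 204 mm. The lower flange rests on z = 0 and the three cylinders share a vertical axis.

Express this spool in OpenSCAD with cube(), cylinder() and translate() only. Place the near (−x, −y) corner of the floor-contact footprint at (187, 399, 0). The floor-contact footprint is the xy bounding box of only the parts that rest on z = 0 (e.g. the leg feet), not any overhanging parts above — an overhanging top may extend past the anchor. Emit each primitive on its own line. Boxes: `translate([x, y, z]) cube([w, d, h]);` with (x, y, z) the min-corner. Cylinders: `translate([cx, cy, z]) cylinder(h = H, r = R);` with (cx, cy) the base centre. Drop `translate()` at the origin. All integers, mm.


translate([333, 545, 0]) cylinder(h = 17, r = 146);
translate([333, 545, 17]) cylinder(h = 204, r = 57);
translate([333, 545, 221]) cylinder(h = 17, r = 146);


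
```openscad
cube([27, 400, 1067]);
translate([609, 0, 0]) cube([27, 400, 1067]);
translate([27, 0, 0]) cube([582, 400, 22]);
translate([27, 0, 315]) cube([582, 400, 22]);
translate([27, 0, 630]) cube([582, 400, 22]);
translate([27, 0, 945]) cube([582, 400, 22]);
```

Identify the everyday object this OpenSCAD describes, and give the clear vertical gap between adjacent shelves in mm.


A bookshelf. The clear shelf gap is 293 mm.

Two tall side panels with 4 horizontal boards between them — a bookshelf. The first two shelf undersides are at z = 0 and z = 315; with shelf thickness 22, the clear gap is 315 − 0 − 22 = 293 mm.


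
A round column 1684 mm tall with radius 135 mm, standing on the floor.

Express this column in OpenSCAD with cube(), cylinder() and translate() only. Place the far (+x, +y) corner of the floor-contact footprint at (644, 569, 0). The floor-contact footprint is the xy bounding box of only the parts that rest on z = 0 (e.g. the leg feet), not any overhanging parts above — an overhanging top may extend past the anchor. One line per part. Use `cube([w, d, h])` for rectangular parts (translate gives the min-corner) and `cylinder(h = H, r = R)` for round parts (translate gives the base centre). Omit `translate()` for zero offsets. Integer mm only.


translate([509, 434, 0]) cylinder(h = 1684, r = 135);


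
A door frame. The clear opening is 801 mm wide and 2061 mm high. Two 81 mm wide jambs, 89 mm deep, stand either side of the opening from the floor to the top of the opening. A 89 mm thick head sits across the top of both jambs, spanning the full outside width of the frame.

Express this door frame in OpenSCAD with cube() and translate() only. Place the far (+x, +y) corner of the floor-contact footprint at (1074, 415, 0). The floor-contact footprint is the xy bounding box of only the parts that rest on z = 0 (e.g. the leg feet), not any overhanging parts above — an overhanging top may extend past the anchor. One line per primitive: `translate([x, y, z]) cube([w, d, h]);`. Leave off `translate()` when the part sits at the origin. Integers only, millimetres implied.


translate([111, 326, 0]) cube([81, 89, 2061]);
translate([993, 326, 0]) cube([81, 89, 2061]);
translate([111, 326, 2061]) cube([963, 89, 89]);


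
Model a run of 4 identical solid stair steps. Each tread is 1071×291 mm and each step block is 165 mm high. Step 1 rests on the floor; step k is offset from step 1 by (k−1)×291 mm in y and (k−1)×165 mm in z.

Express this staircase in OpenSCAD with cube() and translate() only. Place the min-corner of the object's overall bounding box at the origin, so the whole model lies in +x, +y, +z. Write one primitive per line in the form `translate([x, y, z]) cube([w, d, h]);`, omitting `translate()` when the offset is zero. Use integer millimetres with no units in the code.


cube([1071, 291, 165]);
translate([0, 291, 165]) cube([1071, 291, 165]);
translate([0, 582, 330]) cube([1071, 291, 165]);
translate([0, 873, 495]) cube([1071, 291, 165]);


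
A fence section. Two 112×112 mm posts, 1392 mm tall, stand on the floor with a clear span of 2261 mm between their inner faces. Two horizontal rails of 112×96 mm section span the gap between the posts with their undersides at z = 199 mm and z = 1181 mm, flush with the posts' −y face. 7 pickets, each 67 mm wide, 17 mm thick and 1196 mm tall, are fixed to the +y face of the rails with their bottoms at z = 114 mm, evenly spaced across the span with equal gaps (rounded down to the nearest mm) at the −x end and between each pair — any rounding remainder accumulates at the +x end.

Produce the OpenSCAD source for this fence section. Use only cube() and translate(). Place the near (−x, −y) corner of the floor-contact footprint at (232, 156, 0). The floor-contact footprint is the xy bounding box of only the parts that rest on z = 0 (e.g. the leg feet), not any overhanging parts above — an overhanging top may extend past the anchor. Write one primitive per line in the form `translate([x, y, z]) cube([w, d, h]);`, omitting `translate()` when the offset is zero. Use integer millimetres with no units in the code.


translate([232, 156, 0]) cube([112, 112, 1392]);
translate([2605, 156, 0]) cube([112, 112, 1392]);
translate([344, 156, 199]) cube([2261, 112, 96]);
translate([344, 156, 1181]) cube([2261, 112, 96]);
translate([568, 268, 114]) cube([67, 17, 1196]);
translate([859, 268, 114]) cube([67, 17, 1196]);
translate([1150, 268, 114]) cube([67, 17, 1196]);
translate([1441, 268, 114]) cube([67, 17, 1196]);
translate([1732, 268, 114]) cube([67, 17, 1196]);
translate([2023, 268, 114]) cube([67, 17, 1196]);
translate([2314, 268, 114]) cube([67, 17, 1196]);
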